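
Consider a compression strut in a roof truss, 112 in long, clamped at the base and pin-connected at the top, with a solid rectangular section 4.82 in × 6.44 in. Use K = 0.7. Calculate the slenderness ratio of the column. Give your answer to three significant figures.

For a rectangle r_min = b/√12 = 4.82/√12 = 1.391 in
L_e = K·L = 0.7 × 112 = 78.40 in
λ = L_e / r_min = 78.400 / 1.391 = 56.3

λ ≈ 56.3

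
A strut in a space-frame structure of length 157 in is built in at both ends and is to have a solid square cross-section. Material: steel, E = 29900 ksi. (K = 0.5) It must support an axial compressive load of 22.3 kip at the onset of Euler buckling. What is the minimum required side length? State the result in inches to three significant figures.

L_e = K·L = 0.5 × 157 = 78.50 in
Required I = P_cr·L_e²/(π²E) = 2.230×10^4 × 78.50² / (π² × 2.99×10^7) = 0.4657 in⁴
Solid square: I = a⁴/12  ⇒  a = (12I)^(1/4) = (12×0.4657)^(1/4) = 1.54 in

a ≈ 1.54 in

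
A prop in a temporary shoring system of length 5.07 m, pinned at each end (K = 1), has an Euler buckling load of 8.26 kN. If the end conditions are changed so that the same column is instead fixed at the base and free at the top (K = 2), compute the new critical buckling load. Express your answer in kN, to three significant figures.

P_cr ∝ 1/K², so P_cr,new = P_cr,old × (K_old/K_new)² = 8.26 × (1/2)²
= 8.26 × 0.2500 = 2.06 kN

P_cr ≈ 2.06 kN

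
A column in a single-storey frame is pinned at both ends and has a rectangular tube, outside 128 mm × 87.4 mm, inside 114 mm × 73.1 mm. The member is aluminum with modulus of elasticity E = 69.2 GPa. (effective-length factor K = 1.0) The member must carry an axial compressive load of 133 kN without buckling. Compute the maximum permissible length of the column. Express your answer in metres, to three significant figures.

L_max ≈ 4.18 m

Weak-axis I_min = (h_o·b_o³ − h_i·b_i³)/12 with b_o = 87.4, b_i = 73.10 mm (shorter outer/inner sides).
I_min = (128×87.4³ − 114.0×73.10³)/12 = 3.410×10^6 mm⁴
I = 3.410×10^-6 m⁴
At the buckling limit P_cr = P = 1.330×10^5 N
From P_cr = π²EI/(K·L)²:  L = (1/K)·√(π²EI/P_cr) = (1/1)·√(π²×6.92×10^10×3.410×10^-6/1.330×10^5)
L = 4.18 m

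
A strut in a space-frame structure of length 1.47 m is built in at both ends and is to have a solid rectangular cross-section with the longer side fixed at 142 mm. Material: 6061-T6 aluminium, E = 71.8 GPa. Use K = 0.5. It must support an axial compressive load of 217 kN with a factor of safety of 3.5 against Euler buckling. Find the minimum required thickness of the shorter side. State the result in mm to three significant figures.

Required P_cr = n·P = 3.5 × 217 = 759.5 kN
L_e = K·L = 0.5 × 1.47 = 0.7350 m
Required I = P_cr·L_e²/(π²E) = 7.595×10^5 × 0.7350² / (π² × 7.18×10^10) = 5.790×10^-7 m⁴
I_req = 5.790×10^5 mm⁴
Rectangle, weak axis: I_min = h·b³/12 with h = 142 mm fixed  ⇒  b = (12I/h)^(1/3) = 36.6 mm

b ≈ 36.6 mm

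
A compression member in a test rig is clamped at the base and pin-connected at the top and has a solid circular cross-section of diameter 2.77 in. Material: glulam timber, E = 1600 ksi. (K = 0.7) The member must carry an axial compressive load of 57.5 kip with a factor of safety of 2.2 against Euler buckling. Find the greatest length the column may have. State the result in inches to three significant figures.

I = πd⁴/64 = π×2.77⁴/64 = 2.890 in⁴
Required critical load P_cr = n·P = 2.2 × 57.5 = 126.5 kip = 1.265×10^5 lb
From P_cr = π²EI/(K·L)²:  L = (1/K)·√(π²EI/P_cr) = (1/0.7)·√(π²×1.60×10^6×2.890/1.265×10^5)
L = 27.1 in

L_max ≈ 27.1 in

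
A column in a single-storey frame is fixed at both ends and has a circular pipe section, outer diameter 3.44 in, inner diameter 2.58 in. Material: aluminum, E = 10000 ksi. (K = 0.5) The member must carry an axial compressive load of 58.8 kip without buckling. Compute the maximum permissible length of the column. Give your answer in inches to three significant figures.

L_max ≈ 178 in

d_o = 3.44 in, d_i = 2.58 in
I = π(d_o⁴ − d_i⁴)/64 = π(3.44⁴ − 2.580⁴)/64 = 4.699 in⁴
At the buckling limit P_cr = P = 5.880×10^4 lb
From P_cr = π²EI/(K·L)²:  L = (1/K)·√(π²EI/P_cr) = (1/0.5)·√(π²×1.00×10^7×4.699/5.880×10^4)
L = 178 in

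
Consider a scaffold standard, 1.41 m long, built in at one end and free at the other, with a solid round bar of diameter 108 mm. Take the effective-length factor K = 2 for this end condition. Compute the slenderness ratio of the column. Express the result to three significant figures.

For a solid circle r = d/4 = 108/4 = 27.00 mm
L_e = K·L = 2 × 1.41 m = 2.820 m = 2820.0 mm
λ = L_e / r_min = 2820.0 / 27.00 = 104

λ ≈ 104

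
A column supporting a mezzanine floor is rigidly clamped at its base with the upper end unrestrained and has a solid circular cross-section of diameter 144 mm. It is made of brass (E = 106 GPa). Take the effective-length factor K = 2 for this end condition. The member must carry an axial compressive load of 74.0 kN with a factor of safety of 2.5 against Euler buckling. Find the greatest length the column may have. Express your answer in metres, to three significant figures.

L_max ≈ 5.46 m

I = πd⁴/64 = π×144⁴/64 = 2.111×10^7 mm⁴
I = 2.111×10^-5 m⁴
Required critical load P_cr = n·P = 2.5 × 74.0 = 185.0 kN = 1.850×10^5 N
From P_cr = π²EI/(K·L)²:  L = (1/K)·√(π²EI/P_cr) = (1/2)·√(π²×1.06×10^11×2.111×10^-5/1.850×10^5)
L = 5.46 m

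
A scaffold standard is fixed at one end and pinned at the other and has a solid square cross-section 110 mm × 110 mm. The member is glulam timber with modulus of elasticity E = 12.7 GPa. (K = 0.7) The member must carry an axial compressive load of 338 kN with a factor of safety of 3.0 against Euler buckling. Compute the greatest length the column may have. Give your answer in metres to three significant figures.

L_max ≈ 1.75 m

I = a⁴/12 = 110⁴/12 = 1.220×10^7 mm⁴
I = 1.220×10^-5 m⁴
Required critical load P_cr = n·P = 3.0 × 338 = 1014 kN = 1.014×10^6 N
From P_cr = π²EI/(K·L)²:  L = (1/K)·√(π²EI/P_cr) = (1/0.7)·√(π²×1.27×10^10×1.220×10^-5/1.014×10^6)
L = 1.75 m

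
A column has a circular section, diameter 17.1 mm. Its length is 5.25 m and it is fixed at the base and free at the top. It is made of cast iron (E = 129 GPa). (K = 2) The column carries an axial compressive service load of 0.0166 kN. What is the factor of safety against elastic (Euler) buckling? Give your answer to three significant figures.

I = πd⁴/64 = π×17.1⁴/64 = 4.197×10^3 mm⁴
I = 4.197×10^3 mm⁴ = 4.197×10^-9 m⁴
Effective length L_e = K·L = 2 × 5.25 = 10.50 m
P_cr = π²EI / L_e² = π² × 129×10⁹ × 4.197×10^-9 / 10.50² = 48.47 N
Factor of safety n = P_cr / P = 0.048469 / 0.0166 = 2.92

n ≈ 2.92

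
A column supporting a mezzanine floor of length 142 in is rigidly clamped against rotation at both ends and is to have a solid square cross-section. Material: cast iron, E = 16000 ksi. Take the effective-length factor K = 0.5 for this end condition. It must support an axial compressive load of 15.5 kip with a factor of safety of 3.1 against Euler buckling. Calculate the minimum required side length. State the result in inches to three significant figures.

Required P_cr = n·P = 3.1 × 15.5 = 48.05 kip
L_e = K·L = 0.5 × 142 = 71.00 in
Required I = P_cr·L_e²/(π²E) = 4.805×10^4 × 71.00² / (π² × 1.60×10^7) = 1.534 in⁴
Solid square: I = a⁴/12  ⇒  a = (12I)^(1/4) = (12×1.534)^(1/4) = 2.07 in

a ≈ 2.07 in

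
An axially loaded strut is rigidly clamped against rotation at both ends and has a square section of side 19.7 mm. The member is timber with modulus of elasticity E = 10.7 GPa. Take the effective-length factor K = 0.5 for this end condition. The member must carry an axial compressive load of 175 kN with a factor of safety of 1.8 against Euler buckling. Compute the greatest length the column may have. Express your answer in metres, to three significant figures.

I = a⁴/12 = 19.7⁴/12 = 1.255×10^4 mm⁴
I = 1.255×10^-8 m⁴
Required critical load P_cr = n·P = 1.8 × 175 = 315.0 kN = 3.150×10^5 N
From P_cr = π²EI/(K·L)²:  L = (1/K)·√(π²EI/P_cr) = (1/0.5)·√(π²×1.07×10^10×1.255×10^-8/3.150×10^5)
L = 0.130 m

L_max ≈ 0.130 m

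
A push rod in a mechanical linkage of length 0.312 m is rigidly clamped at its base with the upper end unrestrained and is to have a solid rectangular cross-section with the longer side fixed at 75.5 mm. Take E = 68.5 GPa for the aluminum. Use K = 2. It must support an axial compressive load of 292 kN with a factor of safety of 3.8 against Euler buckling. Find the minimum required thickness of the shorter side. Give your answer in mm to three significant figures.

b ≈ 46.7 mm

Required P_cr = n·P = 3.8 × 292 = 1110 kN
L_e = K·L = 2 × 0.312 = 0.6240 m
Required I = P_cr·L_e²/(π²E) = 1.110×10^6 × 0.6240² / (π² × 6.85×10^10) = 6.391×10^-7 m⁴
I_req = 6.391×10^5 mm⁴
Rectangle, weak axis: I_min = h·b³/12 with h = 75.5 mm fixed  ⇒  b = (12I/h)^(1/3) = 46.7 mm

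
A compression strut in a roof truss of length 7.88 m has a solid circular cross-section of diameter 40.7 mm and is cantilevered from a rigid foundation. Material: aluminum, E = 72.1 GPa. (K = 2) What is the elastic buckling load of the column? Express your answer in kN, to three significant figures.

I = πd⁴/64 = π×40.7⁴/64 = 1.347×10^5 mm⁴
I = 1.347×10^5 mm⁴ = 1.347×10^-7 m⁴
Effective length L_e = K·L = 2 × 7.88 = 15.76 m
P_cr = π²EI / L_e² = π² × 72.1×10⁹ × 1.347×10^-7 / 15.76² = 385.9 N

P_cr ≈ 0.386 kN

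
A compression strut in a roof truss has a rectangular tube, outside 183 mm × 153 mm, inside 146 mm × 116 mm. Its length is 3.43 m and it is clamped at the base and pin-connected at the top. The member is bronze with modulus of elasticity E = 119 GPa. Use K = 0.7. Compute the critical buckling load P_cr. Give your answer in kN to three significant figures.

Weak-axis I_min = (h_o·b_o³ − h_i·b_i³)/12 with b_o = 153, b_i = 116.0 mm (shorter outer/inner sides).
I_min = (183×153³ − 146.0×116.0³)/12 = 3.563×10^7 mm⁴
I = 3.563×10^7 mm⁴ = 3.563×10^-5 m⁴
Effective length L_e = K·L = 0.7 × 3.43 = 2.401 m
P_cr = π²EI / L_e² = π² × 119×10⁹ × 3.563×10^-5 / 2.401² = 7.259×10^6 N

P_cr ≈ 7260 kN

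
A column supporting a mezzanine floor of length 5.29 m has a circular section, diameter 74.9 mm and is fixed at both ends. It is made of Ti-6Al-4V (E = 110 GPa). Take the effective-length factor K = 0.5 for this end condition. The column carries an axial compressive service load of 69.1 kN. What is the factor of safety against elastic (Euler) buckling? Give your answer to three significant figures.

n ≈ 3.47

I = πd⁴/64 = π×74.9⁴/64 = 1.545×10^6 mm⁴
I = 1.545×10^6 mm⁴ = 1.545×10^-6 m⁴
Effective length L_e = K·L = 0.5 × 5.29 = 2.645 m
P_cr = π²EI / L_e² = π² × 110×10⁹ × 1.545×10^-6 / 2.645² = 2.397×10^5 N
Factor of safety n = P_cr / P = 239.74 / 69.1 = 3.47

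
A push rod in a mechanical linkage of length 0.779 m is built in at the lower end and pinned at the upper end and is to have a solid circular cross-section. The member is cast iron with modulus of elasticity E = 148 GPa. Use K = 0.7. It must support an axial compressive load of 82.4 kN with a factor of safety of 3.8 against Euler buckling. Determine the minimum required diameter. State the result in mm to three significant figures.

d ≈ 33.8 mm

Required P_cr = n·P = 3.8 × 82.4 = 313.1 kN
L_e = K·L = 0.7 × 0.779 = 0.5453 m
Required I = P_cr·L_e²/(π²E) = 3.131×10^5 × 0.5453² / (π² × 1.48×10^11) = 6.374×10^-8 m⁴
I_req = 6.374×10^4 mm⁴
Solid circle: I = πd⁴/64  ⇒  d = (64I/π)^(1/4) = (64×6.374×10^4/π)^(1/4) = 33.8 mm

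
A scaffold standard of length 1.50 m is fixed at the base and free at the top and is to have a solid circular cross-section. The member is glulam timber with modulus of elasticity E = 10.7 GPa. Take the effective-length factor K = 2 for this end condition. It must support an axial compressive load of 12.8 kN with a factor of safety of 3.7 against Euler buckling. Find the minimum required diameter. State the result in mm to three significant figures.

d ≈ 95.2 mm

Required P_cr = n·P = 3.7 × 12.8 = 47.36 kN
L_e = K·L = 2 × 1.50 = 3.000 m
Required I = P_cr·L_e²/(π²E) = 4.736×10^4 × 3.000² / (π² × 1.07×10^10) = 4.036×10^-6 m⁴
I_req = 4.036×10^6 mm⁴
Solid circle: I = πd⁴/64  ⇒  d = (64I/π)^(1/4) = (64×4.036×10^6/π)^(1/4) = 95.2 mm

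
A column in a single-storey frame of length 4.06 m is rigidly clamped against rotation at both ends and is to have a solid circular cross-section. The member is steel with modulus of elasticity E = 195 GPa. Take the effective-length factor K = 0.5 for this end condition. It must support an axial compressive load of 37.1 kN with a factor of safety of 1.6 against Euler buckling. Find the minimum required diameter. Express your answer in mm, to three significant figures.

d ≈ 40.1 mm

Required P_cr = n·P = 1.6 × 37.1 = 59.36 kN
L_e = K·L = 0.5 × 4.06 = 2.030 m
Required I = P_cr·L_e²/(π²E) = 5.936×10^4 × 2.030² / (π² × 1.95×10^11) = 1.271×10^-7 m⁴
I_req = 1.271×10^5 mm⁴
Solid circle: I = πd⁴/64  ⇒  d = (64I/π)^(1/4) = (64×1.271×10^5/π)^(1/4) = 40.1 mm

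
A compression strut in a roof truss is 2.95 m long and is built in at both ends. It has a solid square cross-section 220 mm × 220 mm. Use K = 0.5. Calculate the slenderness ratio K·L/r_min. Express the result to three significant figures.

λ ≈ 23.2

I = a⁴/12 = 220⁴/12 = 1.952×10^8 mm⁴
A = 4.840×10^4 mm²;  r_min = √(I/A) = √(1.952×10^8/4.840×10^4) = 63.51 mm
L_e = K·L = 0.5 × 2.95 m = 1.475 m = 1475.0 mm
λ = L_e / r_min = 1475.0 / 63.51 = 23.2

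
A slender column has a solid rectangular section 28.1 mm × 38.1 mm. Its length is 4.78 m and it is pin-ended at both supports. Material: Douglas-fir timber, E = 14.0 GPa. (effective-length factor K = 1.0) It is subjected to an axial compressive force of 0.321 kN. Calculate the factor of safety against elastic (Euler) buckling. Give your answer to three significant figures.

n ≈ 1.33

Buckling occurs about the weak axis: I_min = h·b³/12 with b = 28.1 mm (the shorter side).
I_min = 38.1×28.1³/12 = 7.045×10^4 mm⁴
I = 7.045×10^4 mm⁴ = 7.045×10^-8 m⁴
Effective length L_e = K·L = 1 × 4.78 = 4.780 m
P_cr = π²EI / L_e² = π² × 14.0×10⁹ × 7.045×10^-8 / 4.780² = 426.0 N
Factor of safety n = P_cr / P = 0.42602 / 0.321 = 1.33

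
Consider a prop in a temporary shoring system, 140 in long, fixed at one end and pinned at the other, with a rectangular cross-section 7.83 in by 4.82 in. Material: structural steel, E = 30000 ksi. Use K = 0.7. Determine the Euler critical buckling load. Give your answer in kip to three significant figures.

P_cr ≈ 2250 kip

Buckling occurs about the weak axis: I_min = h·b³/12 with b = 4.82 in (the shorter side).
I_min = 7.83×4.82³/12 = 73.07 in⁴
Effective length L_e = K·L = 0.7 × 140 = 98.00 in
P_cr = π²EI / L_e² = π² × 30000×10³ × 73.07 / 98.00² = 2.253×10^6 lb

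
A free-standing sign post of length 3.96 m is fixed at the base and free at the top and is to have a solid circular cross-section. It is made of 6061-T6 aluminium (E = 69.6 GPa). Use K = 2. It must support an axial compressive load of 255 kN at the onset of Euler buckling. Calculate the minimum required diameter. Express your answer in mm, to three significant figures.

L_e = K·L = 2 × 3.96 = 7.920 m
Required I = P_cr·L_e²/(π²E) = 2.550×10^5 × 7.920² / (π² × 6.96×10^10) = 2.329×10^-5 m⁴
I_req = 2.329×10^7 mm⁴
Solid circle: I = πd⁴/64  ⇒  d = (64I/π)^(1/4) = (64×2.329×10^7/π)^(1/4) = 148 mm

d ≈ 148 mm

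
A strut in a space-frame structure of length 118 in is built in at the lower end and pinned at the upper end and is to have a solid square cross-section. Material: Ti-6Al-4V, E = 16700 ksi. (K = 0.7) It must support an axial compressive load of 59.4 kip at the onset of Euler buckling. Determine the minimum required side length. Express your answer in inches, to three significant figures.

L_e = K·L = 0.7 × 118 = 82.60 in
Required I = P_cr·L_e²/(π²E) = 5.940×10^4 × 82.60² / (π² × 1.67×10^7) = 2.459 in⁴
Solid square: I = a⁴/12  ⇒  a = (12I)^(1/4) = (12×2.459)^(1/4) = 2.33 in

a ≈ 2.33 in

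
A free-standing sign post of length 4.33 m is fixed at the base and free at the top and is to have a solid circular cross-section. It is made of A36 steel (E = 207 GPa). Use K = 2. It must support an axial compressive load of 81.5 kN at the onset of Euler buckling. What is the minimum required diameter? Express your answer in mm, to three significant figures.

L_e = K·L = 2 × 4.33 = 8.660 m
Required I = P_cr·L_e²/(π²E) = 8.150×10^4 × 8.660² / (π² × 2.07×10^11) = 2.992×10^-6 m⁴
I_req = 2.992×10^6 mm⁴
Solid circle: I = πd⁴/64  ⇒  d = (64I/π)^(1/4) = (64×2.992×10^6/π)^(1/4) = 88.4 mm

d ≈ 88.4 mm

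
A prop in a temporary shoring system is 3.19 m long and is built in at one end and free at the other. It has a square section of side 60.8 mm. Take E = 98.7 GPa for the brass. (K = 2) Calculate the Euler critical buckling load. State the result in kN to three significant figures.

I = a⁴/12 = 60.8⁴/12 = 1.139×10^6 mm⁴
I = 1.139×10^6 mm⁴ = 1.139×10^-6 m⁴
Effective length L_e = K·L = 2 × 3.19 = 6.380 m
P_cr = π²EI / L_e² = π² × 98.7×10⁹ × 1.139×10^-6 / 6.380² = 2.725×10^4 N

P_cr ≈ 27.3 kN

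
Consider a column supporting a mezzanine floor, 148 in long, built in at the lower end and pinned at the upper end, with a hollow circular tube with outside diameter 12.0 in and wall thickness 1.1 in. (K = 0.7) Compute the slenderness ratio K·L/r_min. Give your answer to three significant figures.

λ ≈ 26.7

Inner diameter d_i = 12.0 − 2×1.1 = 9.800 in
I = π(d_o⁴ − d_i⁴)/64 = π(12.0⁴ − 9.800⁴)/64 = 565.1 in⁴
A = 37.67 in²;  r_min = √(I/A) = √(565.1/37.67) = 3.873 in
L_e = K·L = 0.7 × 148 = 103.6 in
λ = L_e / r_min = 103.60 / 3.873 = 26.7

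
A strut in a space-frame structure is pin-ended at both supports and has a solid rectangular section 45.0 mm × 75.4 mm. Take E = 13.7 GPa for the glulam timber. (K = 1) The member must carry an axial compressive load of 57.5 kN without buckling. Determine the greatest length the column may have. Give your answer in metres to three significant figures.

Buckling occurs about the weak axis: I_min = h·b³/12 with b = 45.0 mm (the shorter side).
I_min = 75.4×45.0³/12 = 5.726×10^5 mm⁴
I = 5.726×10^-7 m⁴
At the buckling limit P_cr = P = 5.750×10^4 N
From P_cr = π²EI/(K·L)²:  L = (1/K)·√(π²EI/P_cr) = (1/1)·√(π²×1.37×10^10×5.726×10^-7/5.750×10^4)
L = 1.16 m

L_max ≈ 1.16 m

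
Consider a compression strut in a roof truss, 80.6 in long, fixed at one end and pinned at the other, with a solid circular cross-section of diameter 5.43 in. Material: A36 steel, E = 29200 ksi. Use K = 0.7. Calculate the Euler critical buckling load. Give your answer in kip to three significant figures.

P_cr ≈ 3860 kip

I = πd⁴/64 = π×5.43⁴/64 = 42.67 in⁴
Effective length L_e = K·L = 0.7 × 80.6 = 56.42 in
P_cr = π²EI / L_e² = π² × 29200×10³ × 42.67 / 56.42² = 3.864×10^6 lb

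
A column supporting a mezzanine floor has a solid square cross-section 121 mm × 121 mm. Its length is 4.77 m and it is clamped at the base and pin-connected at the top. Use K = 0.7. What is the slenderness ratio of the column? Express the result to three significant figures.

λ ≈ 95.6

For a square r = a/√12 = 121/√12 = 34.93 mm
L_e = K·L = 0.7 × 4.77 m = 3.339 m = 3339.0 mm
λ = L_e / r_min = 3339.0 / 34.93 = 95.6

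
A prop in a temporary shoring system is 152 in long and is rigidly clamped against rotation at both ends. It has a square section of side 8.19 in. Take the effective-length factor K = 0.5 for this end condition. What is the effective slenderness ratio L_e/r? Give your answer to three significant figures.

I = a⁴/12 = 8.19⁴/12 = 374.9 in⁴
A = 67.08 in²;  r_min = √(I/A) = √(374.9/67.08) = 2.364 in
L_e = K·L = 0.5 × 152 = 76.00 in
λ = L_e / r_min = 76.000 / 2.364 = 32.1

λ ≈ 32.1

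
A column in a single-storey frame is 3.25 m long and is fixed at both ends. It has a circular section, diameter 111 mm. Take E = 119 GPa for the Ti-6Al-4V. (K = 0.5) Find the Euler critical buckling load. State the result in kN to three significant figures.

P_cr ≈ 3310 kN

I = πd⁴/64 = π×111⁴/64 = 7.452×10^6 mm⁴
I = 7.452×10^6 mm⁴ = 7.452×10^-6 m⁴
Effective length L_e = K·L = 0.5 × 3.25 = 1.625 m
P_cr = π²EI / L_e² = π² × 119×10⁹ × 7.452×10^-6 / 1.625² = 3.314×10^6 N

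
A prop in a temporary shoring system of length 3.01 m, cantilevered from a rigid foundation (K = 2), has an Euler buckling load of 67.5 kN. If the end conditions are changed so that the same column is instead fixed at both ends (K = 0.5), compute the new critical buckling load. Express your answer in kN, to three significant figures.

P_cr ∝ 1/K², so P_cr,new = P_cr,old × (K_old/K_new)² = 67.5 × (2/0.5)²
= 67.5 × 16.00 = 1080 kN

P_cr ≈ 1080 kN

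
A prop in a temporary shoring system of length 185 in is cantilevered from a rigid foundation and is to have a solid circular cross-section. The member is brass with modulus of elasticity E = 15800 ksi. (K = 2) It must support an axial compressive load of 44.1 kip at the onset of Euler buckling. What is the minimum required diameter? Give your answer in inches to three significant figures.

d ≈ 5.30 in

L_e = K·L = 2 × 185 = 370.0 in
Required I = P_cr·L_e²/(π²E) = 4.410×10^4 × 370.0² / (π² × 1.58×10^7) = 38.72 in⁴
Solid circle: I = πd⁴/64  ⇒  d = (64I/π)^(1/4) = (64×38.72/π)^(1/4) = 5.30 in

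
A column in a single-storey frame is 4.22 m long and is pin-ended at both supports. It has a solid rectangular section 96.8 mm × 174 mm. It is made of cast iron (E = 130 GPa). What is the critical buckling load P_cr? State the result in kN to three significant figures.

P_cr ≈ 948 kN

Buckling occurs about the weak axis: I_min = h·b³/12 with b = 96.8 mm (the shorter side).
I_min = 174×96.8³/12 = 1.315×10^7 mm⁴
I = 1.315×10^7 mm⁴ = 1.315×10^-5 m⁴
Effective length L_e = K·L = 1 × 4.22 = 4.220 m
P_cr = π²EI / L_e² = π² × 130×10⁹ × 1.315×10^-5 / 4.220² = 9.476×10^5 N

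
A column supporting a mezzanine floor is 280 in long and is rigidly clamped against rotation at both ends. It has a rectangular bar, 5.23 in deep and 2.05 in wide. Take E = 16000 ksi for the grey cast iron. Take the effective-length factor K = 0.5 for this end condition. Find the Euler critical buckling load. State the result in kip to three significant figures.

Buckling occurs about the weak axis: I_min = h·b³/12 with b = 2.05 in (the shorter side).
I_min = 5.23×2.05³/12 = 3.755 in⁴
Effective length L_e = K·L = 0.5 × 280 = 140.0 in
P_cr = π²EI / L_e² = π² × 16000×10³ × 3.755 / 140.0² = 3.025×10^4 lb

P_cr ≈ 30.3 kip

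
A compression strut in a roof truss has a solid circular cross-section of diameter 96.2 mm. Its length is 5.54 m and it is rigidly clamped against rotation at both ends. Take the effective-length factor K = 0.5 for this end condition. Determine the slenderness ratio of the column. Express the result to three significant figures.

λ ≈ 115

For a solid circle r = d/4 = 96.2/4 = 24.05 mm
L_e = K·L = 0.5 × 5.54 m = 2.770 m = 2770.0 mm
λ = L_e / r_min = 2770.0 / 24.05 = 115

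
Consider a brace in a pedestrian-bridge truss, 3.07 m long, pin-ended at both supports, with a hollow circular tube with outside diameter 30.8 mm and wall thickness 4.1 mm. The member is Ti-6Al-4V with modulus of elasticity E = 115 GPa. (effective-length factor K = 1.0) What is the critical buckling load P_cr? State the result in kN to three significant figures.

Inner diameter d_i = 30.8 − 2×4.1 = 22.60 mm
I = π(d_o⁴ − d_i⁴)/64 = π(30.8⁴ − 22.60⁴)/64 = 3.137×10^4 mm⁴
I = 3.137×10^4 mm⁴ = 3.137×10^-8 m⁴
Effective length L_e = K·L = 1 × 3.07 = 3.070 m
P_cr = π²EI / L_e² = π² × 115×10⁹ × 3.137×10^-8 / 3.070² = 3.778×10^3 N

P_cr ≈ 3.78 kN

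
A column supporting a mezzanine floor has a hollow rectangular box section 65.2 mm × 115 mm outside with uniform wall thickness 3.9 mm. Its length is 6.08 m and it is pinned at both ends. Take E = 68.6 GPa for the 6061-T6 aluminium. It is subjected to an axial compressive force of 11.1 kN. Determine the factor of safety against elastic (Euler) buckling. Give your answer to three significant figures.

n ≈ 1.60

Inner dimensions: h_i = 115 − 2×3.9 = 107.2 mm, b_i = 65.2 − 2×3.9 = 57.40 mm
Weak-axis I_min = (h_o·b_o³ − h_i·b_i³)/12 with b_o = 65.2, b_i = 57.40 mm (shorter outer/inner sides).
I_min = (115×65.2³ − 107.2×57.40³)/12 = 9.667×10^5 mm⁴
I = 9.667×10^5 mm⁴ = 9.667×10^-7 m⁴
Effective length L_e = K·L = 1 × 6.08 = 6.080 m
P_cr = π²EI / L_e² = π² × 68.6×10⁹ × 9.667×10^-7 / 6.080² = 1.771×10^4 N
Factor of safety n = P_cr / P = 17.706 / 11.1 = 1.60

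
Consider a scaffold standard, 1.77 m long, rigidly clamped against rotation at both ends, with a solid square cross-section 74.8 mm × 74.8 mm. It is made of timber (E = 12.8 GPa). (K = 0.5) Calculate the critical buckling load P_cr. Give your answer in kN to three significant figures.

P_cr ≈ 421 kN

I = a⁴/12 = 74.8⁴/12 = 2.609×10^6 mm⁴
I = 2.609×10^6 mm⁴ = 2.609×10^-6 m⁴
Effective length L_e = K·L = 0.5 × 1.77 = 0.8850 m
P_cr = π²EI / L_e² = π² × 12.8×10⁹ × 2.609×10^-6 / 0.8850² = 4.208×10^5 N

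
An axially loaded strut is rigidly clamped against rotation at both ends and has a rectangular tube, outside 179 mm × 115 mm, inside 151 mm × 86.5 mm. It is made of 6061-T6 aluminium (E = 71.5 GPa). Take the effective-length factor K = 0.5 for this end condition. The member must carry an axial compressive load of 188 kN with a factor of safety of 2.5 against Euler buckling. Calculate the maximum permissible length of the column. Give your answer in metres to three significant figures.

L_max ≈ 9.35 m

Weak-axis I_min = (h_o·b_o³ − h_i·b_i³)/12 with b_o = 115, b_i = 86.50 mm (shorter outer/inner sides).
I_min = (179×115³ − 151.0×86.50³)/12 = 1.454×10^7 mm⁴
I = 1.454×10^-5 m⁴
Required critical load P_cr = n·P = 2.5 × 188 = 470.0 kN = 4.700×10^5 N
From P_cr = π²EI/(K·L)²:  L = (1/K)·√(π²EI/P_cr) = (1/0.5)·√(π²×7.15×10^10×1.454×10^-5/4.700×10^5)
L = 9.35 m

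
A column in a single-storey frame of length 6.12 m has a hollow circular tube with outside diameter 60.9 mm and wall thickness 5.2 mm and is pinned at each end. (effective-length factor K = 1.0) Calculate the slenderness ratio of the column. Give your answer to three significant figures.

λ ≈ 309

Inner diameter d_i = 60.9 − 2×5.2 = 50.50 mm
I = π(d_o⁴ − d_i⁴)/64 = π(60.9⁴ − 50.50⁴)/64 = 3.560×10^5 mm⁴
A = 909.9 mm²;  r_min = √(I/A) = √(3.560×10^5/909.9) = 19.78 mm
L_e = K·L = 1 × 6.12 m = 6.120 m = 6120.0 mm
λ = L_e / r_min = 6120.0 / 19.78 = 309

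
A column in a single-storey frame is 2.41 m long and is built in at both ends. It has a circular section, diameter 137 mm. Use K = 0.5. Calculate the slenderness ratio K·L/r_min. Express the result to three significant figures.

λ ≈ 35.2

I = πd⁴/64 = π×137⁴/64 = 1.729×10^7 mm⁴
A = 1.474×10^4 mm²;  r_min = √(I/A) = √(1.729×10^7/1.474×10^4) = 34.25 mm
L_e = K·L = 0.5 × 2.41 m = 1.205 m = 1205.0 mm
λ = L_e / r_min = 1205.0 / 34.25 = 35.2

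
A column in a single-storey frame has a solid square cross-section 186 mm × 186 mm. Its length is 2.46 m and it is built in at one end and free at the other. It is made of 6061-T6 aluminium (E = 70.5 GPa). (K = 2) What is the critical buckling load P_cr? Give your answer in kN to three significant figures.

I = a⁴/12 = 186⁴/12 = 9.974×10^7 mm⁴
I = 9.974×10^7 mm⁴ = 9.974×10^-5 m⁴
Effective length L_e = K·L = 2 × 2.46 = 4.920 m
P_cr = π²EI / L_e² = π² × 70.5×10⁹ × 9.974×10^-5 / 4.920² = 2.867×10^6 N

P_cr ≈ 2870 kN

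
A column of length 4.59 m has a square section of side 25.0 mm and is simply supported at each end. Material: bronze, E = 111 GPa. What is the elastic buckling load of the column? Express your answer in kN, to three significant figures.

P_cr ≈ 1.69 kN

I = a⁴/12 = 25.0⁴/12 = 3.255×10^4 mm⁴
I = 3.255×10^4 mm⁴ = 3.255×10^-8 m⁴
Effective length L_e = K·L = 1 × 4.59 = 4.590 m
P_cr = π²EI / L_e² = π² × 111×10⁹ × 3.255×10^-8 / 4.590² = 1.693×10^3 N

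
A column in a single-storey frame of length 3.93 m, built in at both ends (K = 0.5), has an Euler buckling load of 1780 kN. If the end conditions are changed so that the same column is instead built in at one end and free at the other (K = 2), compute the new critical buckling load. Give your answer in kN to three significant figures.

P_cr ≈ 111 kN

P_cr ∝ 1/K², so P_cr,new = P_cr,old × (K_old/K_new)² = 1780 × (0.5/2)²
= 1780 × 0.06250 = 111 kN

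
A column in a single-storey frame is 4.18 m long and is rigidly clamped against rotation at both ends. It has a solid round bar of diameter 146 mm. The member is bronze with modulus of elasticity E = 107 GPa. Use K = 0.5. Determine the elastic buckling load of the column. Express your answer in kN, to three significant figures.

P_cr ≈ 5390 kN

I = πd⁴/64 = π×146⁴/64 = 2.230×10^7 mm⁴
I = 2.230×10^7 mm⁴ = 2.230×10^-5 m⁴
Effective length L_e = K·L = 0.5 × 4.18 = 2.090 m
P_cr = π²EI / L_e² = π² × 107×10⁹ × 2.230×10^-5 / 2.090² = 5.392×10^6 N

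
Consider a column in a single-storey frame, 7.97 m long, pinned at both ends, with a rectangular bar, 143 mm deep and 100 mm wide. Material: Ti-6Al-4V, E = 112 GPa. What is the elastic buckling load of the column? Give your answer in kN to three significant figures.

P_cr ≈ 207 kN

Buckling occurs about the weak axis: I_min = h·b³/12 with b = 100 mm (the shorter side).
I_min = 143×100³/12 = 1.192×10^7 mm⁴
I = 1.192×10^7 mm⁴ = 1.192×10^-5 m⁴
Effective length L_e = K·L = 1 × 7.97 = 7.970 m
P_cr = π²EI / L_e² = π² × 112×10⁹ × 1.192×10^-5 / 7.970² = 2.074×10^5 N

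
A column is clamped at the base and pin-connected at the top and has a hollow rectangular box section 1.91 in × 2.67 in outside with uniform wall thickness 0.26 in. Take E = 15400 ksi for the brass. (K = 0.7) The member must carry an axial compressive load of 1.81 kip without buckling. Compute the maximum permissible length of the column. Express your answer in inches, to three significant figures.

Inner dimensions: h_i = 2.67 − 2×0.26 = 2.150 in, b_i = 1.91 − 2×0.26 = 1.390 in
Weak-axis I_min = (h_o·b_o³ − h_i·b_i³)/12 with b_o = 1.91, b_i = 1.390 in (shorter outer/inner sides).
I_min = (2.67×1.91³ − 2.150×1.390³)/12 = 1.069 in⁴
At the buckling limit P_cr = P = 1.810×10^3 lb
From P_cr = π²EI/(K·L)²:  L = (1/K)·√(π²EI/P_cr) = (1/0.7)·√(π²×1.54×10^7×1.069/1.810×10^3)
L = 428 in

L_max ≈ 428 in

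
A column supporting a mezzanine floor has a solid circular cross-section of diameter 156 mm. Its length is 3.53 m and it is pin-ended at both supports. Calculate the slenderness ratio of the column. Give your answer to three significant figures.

λ ≈ 90.5

I = πd⁴/64 = π×156⁴/64 = 2.907×10^7 mm⁴
A = 1.911×10^4 mm²;  r_min = √(I/A) = √(2.907×10^7/1.911×10^4) = 39.00 mm
L_e = K·L = 1 × 3.53 m = 3.530 m = 3530.0 mm
λ = L_e / r_min = 3530.0 / 39.00 = 90.5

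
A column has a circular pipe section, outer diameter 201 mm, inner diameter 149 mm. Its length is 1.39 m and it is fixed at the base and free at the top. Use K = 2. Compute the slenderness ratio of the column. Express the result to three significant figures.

λ ≈ 44.4

d_o = 201 mm, d_i = 149 mm
I = π(d_o⁴ − d_i⁴)/64 = π(201⁴ − 149.0⁴)/64 = 5.593×10^7 mm⁴
A = 1.429×10^4 mm²;  r_min = √(I/A) = √(5.593×10^7/1.429×10^4) = 62.55 mm
L_e = K·L = 2 × 1.39 m = 2.780 m = 2780.0 mm
λ = L_e / r_min = 2780.0 / 62.55 = 44.4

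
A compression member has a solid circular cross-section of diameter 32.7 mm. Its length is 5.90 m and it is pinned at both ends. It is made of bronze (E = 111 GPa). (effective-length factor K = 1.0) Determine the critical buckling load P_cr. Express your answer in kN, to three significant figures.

I = πd⁴/64 = π×32.7⁴/64 = 5.613×10^4 mm⁴
I = 5.613×10^4 mm⁴ = 5.613×10^-8 m⁴
Effective length L_e = K·L = 1 × 5.90 = 5.900 m
P_cr = π²EI / L_e² = π² × 111×10⁹ × 5.613×10^-8 / 5.900² = 1.766×10^3 N

P_cr ≈ 1.77 kN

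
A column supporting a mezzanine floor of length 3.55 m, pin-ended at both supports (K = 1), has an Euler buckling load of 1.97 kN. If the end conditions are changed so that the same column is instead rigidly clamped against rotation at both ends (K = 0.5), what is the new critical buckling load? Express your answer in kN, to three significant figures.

P_cr ≈ 7.88 kN

P_cr ∝ 1/K², so P_cr,new = P_cr,old × (K_old/K_new)² = 1.97 × (1/0.5)²
= 1.97 × 4.000 = 7.88 kN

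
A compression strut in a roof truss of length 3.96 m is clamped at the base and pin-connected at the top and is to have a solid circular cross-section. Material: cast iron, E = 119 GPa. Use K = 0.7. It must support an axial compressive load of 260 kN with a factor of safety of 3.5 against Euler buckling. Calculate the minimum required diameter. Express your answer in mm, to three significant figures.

Required P_cr = n·P = 3.5 × 260 = 910.0 kN
L_e = K·L = 0.7 × 3.96 = 2.772 m
Required I = P_cr·L_e²/(π²E) = 9.100×10^5 × 2.772² / (π² × 1.19×10^11) = 5.954×10^-6 m⁴
I_req = 5.954×10^6 mm⁴
Solid circle: I = πd⁴/64  ⇒  d = (64I/π)^(1/4) = (64×5.954×10^6/π)^(1/4) = 105 mm

d ≈ 105 mm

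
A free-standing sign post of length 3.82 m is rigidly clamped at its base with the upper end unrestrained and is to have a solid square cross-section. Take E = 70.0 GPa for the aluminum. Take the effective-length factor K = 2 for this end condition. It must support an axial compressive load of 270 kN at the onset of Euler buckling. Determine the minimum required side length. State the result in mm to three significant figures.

L_e = K·L = 2 × 3.82 = 7.640 m
Required I = P_cr·L_e²/(π²E) = 2.700×10^5 × 7.640² / (π² × 7.00×10^10) = 2.281×10^-5 m⁴
I_req = 2.281×10^7 mm⁴
Solid square: I = a⁴/12  ⇒  a = (12I)^(1/4) = (12×2.281×10^7)^(1/4) = 129 mm

a ≈ 129 mm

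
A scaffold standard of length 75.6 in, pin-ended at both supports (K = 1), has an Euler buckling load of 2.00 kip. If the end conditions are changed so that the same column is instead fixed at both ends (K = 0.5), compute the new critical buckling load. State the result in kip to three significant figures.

P_cr ≈ 8.00 kip

P_cr ∝ 1/K², so P_cr,new = P_cr,old × (K_old/K_new)² = 2.00 × (1/0.5)²
= 2.00 × 4.000 = 8.00 kip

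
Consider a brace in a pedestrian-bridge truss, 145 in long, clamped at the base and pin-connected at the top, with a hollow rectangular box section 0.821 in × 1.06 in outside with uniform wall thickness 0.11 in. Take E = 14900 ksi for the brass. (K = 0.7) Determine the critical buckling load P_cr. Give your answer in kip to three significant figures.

Inner dimensions: h_i = 1.06 − 2×0.11 = 0.8400 in, b_i = 0.821 − 2×0.11 = 0.6010 in
Weak-axis I_min = (h_o·b_o³ − h_i·b_i³)/12 with b_o = 0.821, b_i = 0.6010 in (shorter outer/inner sides).
I_min = (1.06×0.821³ − 0.8400×0.6010³)/12 = 3.369×10^-2 in⁴
Effective length L_e = K·L = 0.7 × 145 = 101.5 in
P_cr = π²EI / L_e² = π² × 14900×10³ × 3.369×10^-2 / 101.5² = 480.9 lb

P_cr ≈ 0.481 kip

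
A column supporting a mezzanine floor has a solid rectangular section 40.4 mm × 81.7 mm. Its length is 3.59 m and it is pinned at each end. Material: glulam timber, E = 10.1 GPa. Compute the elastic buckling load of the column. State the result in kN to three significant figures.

P_cr ≈ 3.47 kN

Buckling occurs about the weak axis: I_min = h·b³/12 with b = 40.4 mm (the shorter side).
I_min = 81.7×40.4³/12 = 4.489×10^5 mm⁴
I = 4.489×10^5 mm⁴ = 4.489×10^-7 m⁴
Effective length L_e = K·L = 1 × 3.59 = 3.590 m
P_cr = π²EI / L_e² = π² × 10.1×10⁹ × 4.489×10^-7 / 3.590² = 3.472×10^3 N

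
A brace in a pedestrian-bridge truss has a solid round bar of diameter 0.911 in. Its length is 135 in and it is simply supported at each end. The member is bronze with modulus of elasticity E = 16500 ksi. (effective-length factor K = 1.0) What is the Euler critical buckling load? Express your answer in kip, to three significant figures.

I = πd⁴/64 = π×0.911⁴/64 = 3.381×10^-2 in⁴
Effective length L_e = K·L = 1 × 135 = 135.0 in
P_cr = π²EI / L_e² = π² × 16500×10³ × 3.381×10^-2 / 135.0² = 302.1 lb

P_cr ≈ 0.302 kip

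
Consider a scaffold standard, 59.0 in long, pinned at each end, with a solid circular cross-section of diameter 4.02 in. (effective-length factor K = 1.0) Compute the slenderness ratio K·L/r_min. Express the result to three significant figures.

For a solid circle r = d/4 = 4.02/4 = 1.005 in
L_e = K·L = 1 × 59.0 = 59.00 in
λ = L_e / r_min = 59.000 / 1.005 = 58.7

λ ≈ 58.7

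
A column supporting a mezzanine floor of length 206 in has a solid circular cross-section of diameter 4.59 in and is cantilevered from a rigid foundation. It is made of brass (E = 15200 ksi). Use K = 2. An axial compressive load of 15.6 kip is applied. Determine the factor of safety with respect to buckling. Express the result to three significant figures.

I = πd⁴/64 = π×4.59⁴/64 = 21.79 in⁴
Effective length L_e = K·L = 2 × 206 = 412.0 in
P_cr = π²EI / L_e² = π² × 15200×10³ × 21.79 / 412.0² = 1.926×10^4 lb
Factor of safety n = P_cr / P = 19.256 / 15.6 = 1.23

n ≈ 1.23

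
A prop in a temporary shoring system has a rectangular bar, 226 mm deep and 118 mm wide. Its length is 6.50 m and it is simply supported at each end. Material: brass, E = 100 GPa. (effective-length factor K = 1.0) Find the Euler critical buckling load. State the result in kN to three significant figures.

P_cr ≈ 723 kN

Buckling occurs about the weak axis: I_min = h·b³/12 with b = 118 mm (the shorter side).
I_min = 226×118³/12 = 3.094×10^7 mm⁴
I = 3.094×10^7 mm⁴ = 3.094×10^-5 m⁴
Effective length L_e = K·L = 1 × 6.50 = 6.500 m
P_cr = π²EI / L_e² = π² × 100×10⁹ × 3.094×10^-5 / 6.500² = 7.228×10^5 N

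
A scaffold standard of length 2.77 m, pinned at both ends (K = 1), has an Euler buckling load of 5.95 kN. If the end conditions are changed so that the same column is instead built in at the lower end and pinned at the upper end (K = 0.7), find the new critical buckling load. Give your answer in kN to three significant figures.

P_cr ≈ 12.1 kN

P_cr ∝ 1/K², so P_cr,new = P_cr,old × (K_old/K_new)² = 5.95 × (1/0.7)²
= 5.95 × 2.041 = 12.1 kN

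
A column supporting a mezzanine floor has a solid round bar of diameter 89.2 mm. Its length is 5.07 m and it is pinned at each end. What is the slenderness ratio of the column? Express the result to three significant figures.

I = πd⁴/64 = π×89.2⁴/64 = 3.108×10^6 mm⁴
A = 6.249×10^3 mm²;  r_min = √(I/A) = √(3.108×10^6/6.249×10^3) = 22.30 mm
L_e = K·L = 1 × 5.07 m = 5.070 m = 5070.0 mm
λ = L_e / r_min = 5070.0 / 22.30 = 227

λ ≈ 227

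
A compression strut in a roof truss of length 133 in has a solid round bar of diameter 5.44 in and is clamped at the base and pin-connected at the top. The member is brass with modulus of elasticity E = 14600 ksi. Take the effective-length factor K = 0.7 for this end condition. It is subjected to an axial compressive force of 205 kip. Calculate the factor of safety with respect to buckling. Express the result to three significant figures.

n ≈ 3.49

I = πd⁴/64 = π×5.44⁴/64 = 42.99 in⁴
Effective length L_e = K·L = 0.7 × 133 = 93.10 in
P_cr = π²EI / L_e² = π² × 14600×10³ × 42.99 / 93.10² = 7.147×10^5 lb
Factor of safety n = P_cr / P = 714.69 / 205 = 3.49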